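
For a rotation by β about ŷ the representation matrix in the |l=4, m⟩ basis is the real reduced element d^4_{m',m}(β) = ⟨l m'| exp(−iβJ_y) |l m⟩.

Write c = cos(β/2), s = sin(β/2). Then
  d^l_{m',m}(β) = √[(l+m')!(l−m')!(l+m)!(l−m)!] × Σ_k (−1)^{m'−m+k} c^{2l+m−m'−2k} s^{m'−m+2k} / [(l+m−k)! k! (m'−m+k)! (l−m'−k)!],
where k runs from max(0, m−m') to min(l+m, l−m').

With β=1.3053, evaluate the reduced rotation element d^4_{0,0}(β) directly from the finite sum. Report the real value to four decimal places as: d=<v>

d^4_{0,0}(β=1.3053) via Wigner's sum:
Half-angle: c=0.794477, s=0.607294. N=√(24·24·24·24)=576.000000
k: max(0,(0)−(0))=0 … min(4+(0),4−(0))=4
  k=0: (−1)^0·576.0000/(576)·0.7945^8·0.6073^0 = +0.158727
  k=1: (−1)^1·576.0000/(36)·0.7945^6·0.6073^2 = -1.483907
  k=2: (−1)^2·576.0000/(16)·0.7945^4·0.6073^4 = +1.950851
  k=3: (−1)^3·576.0000/(36)·0.7945^2·0.6073^6 = -0.506613
  k=4: (−1)^4·576.0000/(576)·0.7945^0·0.6073^8 = +0.018501
d^4_{0,0}(1.3053) = +0.158727 -1.483907 +1.950851 -0.506613 +0.018501 = +0.137559

d=0.1376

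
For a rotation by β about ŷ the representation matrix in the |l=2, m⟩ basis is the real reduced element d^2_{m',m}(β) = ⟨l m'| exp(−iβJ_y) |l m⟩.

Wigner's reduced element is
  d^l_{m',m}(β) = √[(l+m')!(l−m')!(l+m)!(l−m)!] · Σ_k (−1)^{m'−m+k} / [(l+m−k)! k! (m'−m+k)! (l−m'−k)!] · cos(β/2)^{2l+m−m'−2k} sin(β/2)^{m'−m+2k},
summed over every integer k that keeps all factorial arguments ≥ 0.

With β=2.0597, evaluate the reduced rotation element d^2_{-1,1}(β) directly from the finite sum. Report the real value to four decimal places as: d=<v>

d=0.0446

d^2_{-1,1}(β=2.0597) via Wigner's sum:
Half-angle: c=0.514947, s=0.857222. N=√(1·6·6·1)=6.000000
The bounds max(0,m−m')=2 and min(l+m,l−m')=3 give 2 terms
  k=2: (−1)^0·6.0000/(2)·0.5149^2·0.8572^2 = +0.584566
  k=3: (−1)^1·6.0000/(6)·0.5149^0·0.8572^4 = -0.539974
d^2_{-1,1}(2.0597) = +0.584566 -0.539974 = +0.044592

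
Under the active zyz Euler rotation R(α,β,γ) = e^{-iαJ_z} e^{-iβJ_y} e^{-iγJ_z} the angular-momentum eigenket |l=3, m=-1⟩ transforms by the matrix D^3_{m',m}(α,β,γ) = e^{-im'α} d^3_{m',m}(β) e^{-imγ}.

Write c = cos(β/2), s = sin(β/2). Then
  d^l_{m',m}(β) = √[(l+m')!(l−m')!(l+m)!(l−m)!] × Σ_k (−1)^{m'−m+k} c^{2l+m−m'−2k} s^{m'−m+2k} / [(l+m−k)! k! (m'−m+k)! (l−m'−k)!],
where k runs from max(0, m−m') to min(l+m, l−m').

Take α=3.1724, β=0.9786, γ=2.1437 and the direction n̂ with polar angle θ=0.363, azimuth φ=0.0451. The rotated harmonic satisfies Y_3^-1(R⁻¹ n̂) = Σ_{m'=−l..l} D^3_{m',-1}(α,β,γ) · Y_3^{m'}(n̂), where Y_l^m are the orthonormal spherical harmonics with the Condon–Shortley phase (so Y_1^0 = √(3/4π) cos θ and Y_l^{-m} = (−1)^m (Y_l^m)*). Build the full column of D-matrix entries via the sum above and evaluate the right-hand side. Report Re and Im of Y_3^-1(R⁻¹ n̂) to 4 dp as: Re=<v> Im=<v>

Re=-0.1255 Im=0.1969

Need the full column D^3_{m',-1} for m'=−3..3 at α=3.1724, β=0.9786, γ=2.1437.
cos(β/2)=0.882662, sin(β/2)=0.470008
d^3_{-3,-1}: single k=2 term ⇒ +0.519319;  D = +0.320584-0.408556i
d^3_{-2,-1}: k∈[1..2] ⇒ +0.796302 -0.451575 = +0.344727;  D = -0.204351+0.277629i
d^3_{-1,-1}: k∈[0..2] ⇒ +0.472897 -1.072701 +0.228119 = -0.371684;  D = -0.211006+0.305983i
d^3_{0,-1}: k∈[0..2] ⇒ -0.872305 +0.742013 -0.070131 = -0.200423;  D = +0.108644-0.168422i
d^3_{1,-1}: k∈[0..2] ⇒ +0.804526 -0.304159 +0.010780 = +0.511147;  D = +0.263718-0.437863i
d^3_{2,-1}: k∈[0..1] ⇒ -0.451575 +0.064021 = -0.387554;  D = +0.189631-0.337991i
d^3_{3,-1}: single k=0 term ⇒ +0.147250;  D = +0.068060-0.130577i
Y_3^{m'}(θ=0.363,φ=0.0451) and Σ D·Y over m':
  (+0.3206-0.4086i)·(+0.0185-0.0025i)  (-0.2044+0.2776i)·(+0.1200-0.0109i)  (-0.2110+0.3060i)·(+0.3863-0.0174i)  (+0.1086-0.1684i)·(+0.4778+0.0000i)  (+0.2637-0.4379i)·(-0.3863-0.0174i)  (+0.1896-0.3380i)·(+0.1200+0.0109i)  (+0.0681-0.1306i)·(-0.0185-0.0025i)
Y_3^-1(R⁻¹ n̂) = -0.125538+0.196856i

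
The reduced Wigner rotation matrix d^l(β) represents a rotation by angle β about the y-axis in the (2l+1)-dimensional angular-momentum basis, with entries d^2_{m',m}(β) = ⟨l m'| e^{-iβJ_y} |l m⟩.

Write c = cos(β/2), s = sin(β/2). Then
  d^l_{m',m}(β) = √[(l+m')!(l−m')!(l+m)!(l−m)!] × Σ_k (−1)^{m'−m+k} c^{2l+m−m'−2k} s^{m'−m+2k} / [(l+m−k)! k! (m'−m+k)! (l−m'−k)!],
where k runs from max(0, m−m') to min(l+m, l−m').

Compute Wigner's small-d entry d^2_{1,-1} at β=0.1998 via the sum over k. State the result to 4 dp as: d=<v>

d^2_{1,-1}(β=0.1998) via Wigner's sum:
c=cos(0.1998/2)=0.995014, s=sin(0.1998/2)=0.099734; N=√[6·1·1·6]=6.000000
k∈{0,1} keeps every argument non-negative
  k=0: (−1)^2·6.0000/(2)·0.9950^2·0.0997^2 = +0.029544
  k=1: (−1)^3·6.0000/(6)·0.9950^0·0.0997^4 = -0.000099
d^2_{1,-1}(0.1998) = +0.029544 -0.000099 = +0.029445

d=0.0294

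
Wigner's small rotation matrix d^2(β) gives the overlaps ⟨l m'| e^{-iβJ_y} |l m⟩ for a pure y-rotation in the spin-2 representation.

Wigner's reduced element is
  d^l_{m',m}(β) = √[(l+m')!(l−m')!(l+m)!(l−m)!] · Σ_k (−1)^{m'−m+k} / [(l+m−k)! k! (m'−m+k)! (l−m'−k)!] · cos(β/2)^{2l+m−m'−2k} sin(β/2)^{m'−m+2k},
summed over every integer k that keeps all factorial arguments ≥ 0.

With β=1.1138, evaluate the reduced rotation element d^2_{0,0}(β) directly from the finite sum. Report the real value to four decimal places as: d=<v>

d^2_{0,0}(β=1.1138) via Wigner's sum:
c=cos(1.1138/2)=0.848898, s=sin(1.1138/2)=0.528557; N=√[2·2·2·2]=4.000000
k∈{0,1,2} keeps every argument non-negative
  k=0: (−1)^0·4.0000/(4)·0.8489^4·0.5286^0 = +0.519304
  k=1: (−1)^1·4.0000/(1)·0.8489^2·0.5286^2 = -0.805294
  k=2: (−1)^2·4.0000/(4)·0.8489^0·0.5286^4 = +0.078049
d^2_{0,0}(1.1138) = +0.519304 -0.805294 +0.078049 = -0.207941

d=-0.2079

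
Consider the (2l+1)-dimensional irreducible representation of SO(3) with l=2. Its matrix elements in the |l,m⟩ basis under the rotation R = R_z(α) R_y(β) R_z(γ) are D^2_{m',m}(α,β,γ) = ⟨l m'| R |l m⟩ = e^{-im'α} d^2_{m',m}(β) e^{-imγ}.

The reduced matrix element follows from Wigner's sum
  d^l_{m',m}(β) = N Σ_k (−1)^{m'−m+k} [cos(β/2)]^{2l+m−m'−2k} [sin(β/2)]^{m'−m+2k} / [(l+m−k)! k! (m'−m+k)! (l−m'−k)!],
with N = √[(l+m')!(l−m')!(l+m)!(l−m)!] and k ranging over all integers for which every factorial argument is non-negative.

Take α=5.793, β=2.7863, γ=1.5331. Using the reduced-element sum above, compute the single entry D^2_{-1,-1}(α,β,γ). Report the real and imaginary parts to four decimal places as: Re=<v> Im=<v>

Split into d^2_{-1,-1}(β=2.7863) × two z-phases.
c=cos(2.7863/2)=0.176713, s=sin(2.7863/2)=0.984262; N=√[1·6·1·6]=6.000000
Admissible k: 0..1 (factorial args all ≥0)
  k=0: (−1)^0·6.0000/(6)·0.1767^4·0.9843^0 = +0.000975
  k=1: (−1)^1·6.0000/(2)·0.1767^2·0.9843^2 = -0.090757
d^2_{-1,-1}(2.7863) = +0.000975 -0.090757 = -0.089782
Attach z-rotation phases: D = e^{-i(-1)(5.793)}·(-0.089782)·e^{-i(-1)(1.5331)} = -0.045224-0.077561i

Re=-0.0452 Im=-0.0776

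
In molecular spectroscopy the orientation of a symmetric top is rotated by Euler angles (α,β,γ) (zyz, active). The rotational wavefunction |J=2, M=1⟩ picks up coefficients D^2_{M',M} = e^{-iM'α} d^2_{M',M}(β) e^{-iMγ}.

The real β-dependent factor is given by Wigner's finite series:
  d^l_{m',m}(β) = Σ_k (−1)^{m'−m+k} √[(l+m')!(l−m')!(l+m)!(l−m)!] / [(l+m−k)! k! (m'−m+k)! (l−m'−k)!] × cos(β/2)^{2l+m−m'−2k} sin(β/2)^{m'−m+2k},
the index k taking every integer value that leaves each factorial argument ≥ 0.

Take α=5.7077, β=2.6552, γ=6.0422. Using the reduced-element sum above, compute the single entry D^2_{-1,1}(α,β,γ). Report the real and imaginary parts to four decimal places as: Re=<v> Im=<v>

D^2_{-1,1}(5.7077,2.6552,6.0422) = e^{-i·-1·5.7077}·d^2_{-1,1}(2.6552)·e^{-i·1·6.0422}. Compute d first:
With c≡cos(β/2)=0.240806 and s≡sin(β/2)=0.970573, N=[1·6·6·1]^{1/2}=6.000000
k∈{2,3} keeps every argument non-negative
  k=2: (−1)^0·6.0000/(2)·0.2408^2·0.9706^2 = +0.163875
  k=3: (−1)^1·6.0000/(6)·0.2408^0·0.9706^4 = -0.887387
d^2_{-1,1}(2.6552) = +0.163875 -0.887387 = -0.723512
Attach z-rotation phases: D = e^{-i(-1)(5.7077)}·(-0.723512)·e^{-i(1)(6.0422)} = -0.683411+0.237527i

Re=-0.6834 Im=0.2375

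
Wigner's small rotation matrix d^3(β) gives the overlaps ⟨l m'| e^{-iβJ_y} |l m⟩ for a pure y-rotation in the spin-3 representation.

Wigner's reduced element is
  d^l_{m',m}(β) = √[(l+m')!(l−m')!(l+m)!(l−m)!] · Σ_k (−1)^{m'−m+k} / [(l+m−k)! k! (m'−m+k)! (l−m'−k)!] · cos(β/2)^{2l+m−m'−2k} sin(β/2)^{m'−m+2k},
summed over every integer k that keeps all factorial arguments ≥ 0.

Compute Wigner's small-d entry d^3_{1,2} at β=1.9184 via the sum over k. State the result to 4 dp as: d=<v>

d^3_{1,2}(β=1.9184) via Wigner's sum:
Half-angle: c=0.574175, s=0.818732. N=√(24·2·120·1)=75.894664
k: max(0,(2)−(1))=1 … min(3+(2),3−(1))=2
  k=1: (−1)^0·75.8947/(24)·0.5742^5·0.8187^1 = +0.161571
  k=2: (−1)^1·75.8947/(12)·0.5742^3·0.8187^3 = -0.657036
d^3_{1,2}(1.9184) = +0.161571 -0.657036 = -0.495465

d=-0.4955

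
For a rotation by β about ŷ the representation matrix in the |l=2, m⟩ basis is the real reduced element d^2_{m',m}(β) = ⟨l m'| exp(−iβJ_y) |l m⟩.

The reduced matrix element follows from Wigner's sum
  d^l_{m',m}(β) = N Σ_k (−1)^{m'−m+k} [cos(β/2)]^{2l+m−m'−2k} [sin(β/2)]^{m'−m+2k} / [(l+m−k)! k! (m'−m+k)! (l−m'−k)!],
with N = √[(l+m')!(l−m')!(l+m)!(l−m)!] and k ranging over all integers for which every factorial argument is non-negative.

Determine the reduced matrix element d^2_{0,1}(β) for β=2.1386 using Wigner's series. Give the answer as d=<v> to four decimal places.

d=-0.5553

d^2_{0,1}(β=2.1386) via Wigner's sum:
Half-angle: c=0.480738, s=0.876864. N=√(2·2·6·1)=4.898979
k∈{1,2} keeps every argument non-negative
  k=1: (−1)^0·4.8990/(2)·0.4807^3·0.8769^1 = +0.238635
  k=2: (−1)^1·4.8990/(2)·0.4807^1·0.8769^3 = -0.793928
d^2_{0,1}(2.1386) = +0.238635 -0.793928 = -0.555293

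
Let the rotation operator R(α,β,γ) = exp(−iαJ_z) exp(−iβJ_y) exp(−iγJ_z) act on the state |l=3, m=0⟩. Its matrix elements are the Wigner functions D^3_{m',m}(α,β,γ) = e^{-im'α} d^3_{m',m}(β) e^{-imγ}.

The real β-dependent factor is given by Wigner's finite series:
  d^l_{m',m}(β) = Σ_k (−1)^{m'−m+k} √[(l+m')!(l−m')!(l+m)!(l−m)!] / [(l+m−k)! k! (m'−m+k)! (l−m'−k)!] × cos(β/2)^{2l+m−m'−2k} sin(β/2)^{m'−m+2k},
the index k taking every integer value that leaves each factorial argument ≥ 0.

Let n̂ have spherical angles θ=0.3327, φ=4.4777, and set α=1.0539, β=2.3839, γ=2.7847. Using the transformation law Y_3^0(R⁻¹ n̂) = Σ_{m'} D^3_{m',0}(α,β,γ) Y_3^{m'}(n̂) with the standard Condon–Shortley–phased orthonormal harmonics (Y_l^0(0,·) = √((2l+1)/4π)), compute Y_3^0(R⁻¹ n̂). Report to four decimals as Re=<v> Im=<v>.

Re=-0.3601 Im=0.0000

Need the full column D^3_{m',0} for m'=−3..3 at α=1.0539, β=2.3839, γ=2.7847.
cos(β/2)=0.369849, sin(β/2)=0.929092
d^3_{-3,0}: single k=3 term ⇒ +0.181453;  D = -0.181416-0.003648i
d^3_{-2,0}: k∈[2..3] ⇒ +0.088466 -0.558270 = -0.469804;  D = +0.240335-0.403677i
d^3_{-1,0}: k∈[1..3] ⇒ +0.022273 -0.421658 +0.886969 = +0.487583;  D = +0.240956+0.423884i
d^3_{0,0}: k∈[0..3] ⇒ +0.002559 -0.145364 +0.917330 -0.643209 = +0.131317;  D = +0.131317+0.000000i
d^3_{1,0}: k∈[0..2] ⇒ -0.022273 +0.421658 -0.886969 = -0.487583;  D = -0.240956+0.423884i
d^3_{2,0}: k∈[0..1] ⇒ +0.088466 -0.558270 = -0.469804;  D = +0.240335+0.403677i
d^3_{3,0}: single k=0 term ⇒ -0.181453;  D = +0.181416-0.003648i
Y_3^{m'}(θ=0.3327,φ=4.4777) and Σ D·Y over m':
  (-0.1814-0.0036i)·(+0.0094-0.0111i)  (+0.2403-0.4037i)·(-0.0919-0.0466i)  (+0.2410+0.4239i)·(-0.0851+0.3559i)  (+0.1313+0.0000i)·(+0.5173+0.0000i)  (-0.2410+0.4239i)·(+0.0851+0.3559i)  (+0.2403+0.4037i)·(-0.0919+0.0466i)  (+0.1814-0.0036i)·(-0.0094-0.0111i)
Y_3^0(R⁻¹ n̂) = -0.360061-0.000000i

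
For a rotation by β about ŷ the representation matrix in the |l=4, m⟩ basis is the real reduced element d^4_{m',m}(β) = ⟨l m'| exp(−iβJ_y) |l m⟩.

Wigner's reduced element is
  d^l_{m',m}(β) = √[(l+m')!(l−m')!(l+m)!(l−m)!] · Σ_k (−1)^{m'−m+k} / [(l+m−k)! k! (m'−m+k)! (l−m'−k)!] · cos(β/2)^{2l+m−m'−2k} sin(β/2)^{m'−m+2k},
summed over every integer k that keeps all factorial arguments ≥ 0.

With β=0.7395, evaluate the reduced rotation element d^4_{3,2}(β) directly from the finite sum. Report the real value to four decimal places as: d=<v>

d=-0.4552

d^4_{3,2}(β=0.7395) via Wigner's sum:
c=cos(0.7395/2)=0.932418, s=sin(0.7395/2)=0.361382; N=√[5040·1·720·2]=2693.993318
k: max(0,(2)−(3))=0 … min(4+(2),4−(3))=1
  k=0: (−1)^1·2693.9933/(720)·0.9324^7·0.3614^1 = -0.828523
  k=1: (−1)^2·2693.9933/(240)·0.9324^5·0.3614^3 = +0.373369
d^4_{3,2}(0.7395) = -0.828523 +0.373369 = -0.455154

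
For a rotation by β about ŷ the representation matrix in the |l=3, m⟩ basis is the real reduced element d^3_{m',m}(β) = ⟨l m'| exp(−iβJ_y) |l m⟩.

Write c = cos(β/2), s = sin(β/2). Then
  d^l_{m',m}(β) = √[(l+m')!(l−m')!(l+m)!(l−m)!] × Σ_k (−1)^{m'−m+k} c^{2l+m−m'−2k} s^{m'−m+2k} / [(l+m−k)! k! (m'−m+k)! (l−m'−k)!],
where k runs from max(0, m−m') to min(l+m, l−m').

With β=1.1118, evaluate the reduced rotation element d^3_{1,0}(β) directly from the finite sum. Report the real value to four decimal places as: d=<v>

d^3_{1,0}(β=1.1118) via Wigner's sum:
With c≡cos(β/2)=0.849426 and s≡sin(β/2)=0.527708, N=[24·2·6·6]^{1/2}=41.569219
k: max(0,(0)−(1))=0 … min(3+(0),3−(1))=2
  k=0: (−1)^1·41.5692/(12)·0.8494^5·0.5277^1 = -0.808373
  k=1: (−1)^2·41.5692/(4)·0.8494^3·0.5277^3 = +0.935986
  k=2: (−1)^3·41.5692/(12)·0.8494^1·0.5277^5 = -0.120416
d^3_{1,0}(1.1118) = -0.808373 +0.935986 -0.120416 = +0.007197

d=0.0072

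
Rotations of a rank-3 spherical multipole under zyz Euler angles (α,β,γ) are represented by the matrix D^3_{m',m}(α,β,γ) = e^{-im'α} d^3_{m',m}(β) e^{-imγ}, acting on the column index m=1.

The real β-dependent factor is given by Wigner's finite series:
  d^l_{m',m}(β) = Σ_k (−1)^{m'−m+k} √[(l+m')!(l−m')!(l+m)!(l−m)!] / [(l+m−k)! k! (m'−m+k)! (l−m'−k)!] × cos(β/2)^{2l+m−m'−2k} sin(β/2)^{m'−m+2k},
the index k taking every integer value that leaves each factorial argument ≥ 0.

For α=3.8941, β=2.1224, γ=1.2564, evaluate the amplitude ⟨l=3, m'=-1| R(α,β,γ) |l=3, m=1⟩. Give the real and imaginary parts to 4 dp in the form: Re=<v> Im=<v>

Re=0.3539 Im=-0.1951

First d^3_{-1,1}(β=2.1224), then the phase factors e^{-i(-1)α} and e^{-i(1)γ}:
With c≡cos(β/2)=0.487825 and s≡sin(β/2)=0.872942, N=[2·24·24·2]^{1/2}=48.000000
k: max(0,(1)−(-1))=2 … min(3+(1),3−(-1))=4
  k=2: (−1)^0·48.0000/(8)·0.4878^4·0.8729^2 = +0.258927
  k=3: (−1)^1·48.0000/(6)·0.4878^2·0.8729^4 = -1.105499
  k=4: (−1)^2·48.0000/(48)·0.4878^0·0.8729^6 = +0.442498
d^3_{-1,1}(2.1224) = +0.258927 -1.105499 +0.442498 = -0.404075
Attach z-rotation phases: D = e^{-i(-1)(3.8941)}·(-0.404075)·e^{-i(1)(1.2564)} = +0.353852-0.195103i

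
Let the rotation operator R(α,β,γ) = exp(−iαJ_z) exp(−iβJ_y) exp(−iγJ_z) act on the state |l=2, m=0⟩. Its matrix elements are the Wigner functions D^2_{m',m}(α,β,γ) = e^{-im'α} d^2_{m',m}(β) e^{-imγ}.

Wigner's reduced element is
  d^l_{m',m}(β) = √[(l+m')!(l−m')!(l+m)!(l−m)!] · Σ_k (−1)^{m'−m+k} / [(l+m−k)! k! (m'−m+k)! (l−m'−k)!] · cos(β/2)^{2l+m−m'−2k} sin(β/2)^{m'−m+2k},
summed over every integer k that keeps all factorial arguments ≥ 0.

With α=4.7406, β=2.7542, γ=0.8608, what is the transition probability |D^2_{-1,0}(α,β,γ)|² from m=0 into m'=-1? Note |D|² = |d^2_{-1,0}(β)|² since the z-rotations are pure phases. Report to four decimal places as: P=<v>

Split into d^2_{-1,0}(β=2.7542) × two z-phases.
With c≡cos(β/2)=0.192487 and s≡sin(β/2)=0.981299, N=[1·6·2·2]^{1/2}=4.898979
Admissible k: 1..2 (factorial args all ≥0)
  k=1: (−1)^0·4.8990/(2)·0.1925^3·0.9813^1 = +0.017143
  k=2: (−1)^1·4.8990/(2)·0.1925^1·0.9813^3 = -0.445536
d^2_{-1,0}(2.7542) = +0.017143 -0.445536 = -0.428393
|D^2_{-1,0}|² = |d^2_{-1,0}(β)|² = (-0.428393)² = 0.183520 (the z-rotation phases have unit modulus)

P=0.1835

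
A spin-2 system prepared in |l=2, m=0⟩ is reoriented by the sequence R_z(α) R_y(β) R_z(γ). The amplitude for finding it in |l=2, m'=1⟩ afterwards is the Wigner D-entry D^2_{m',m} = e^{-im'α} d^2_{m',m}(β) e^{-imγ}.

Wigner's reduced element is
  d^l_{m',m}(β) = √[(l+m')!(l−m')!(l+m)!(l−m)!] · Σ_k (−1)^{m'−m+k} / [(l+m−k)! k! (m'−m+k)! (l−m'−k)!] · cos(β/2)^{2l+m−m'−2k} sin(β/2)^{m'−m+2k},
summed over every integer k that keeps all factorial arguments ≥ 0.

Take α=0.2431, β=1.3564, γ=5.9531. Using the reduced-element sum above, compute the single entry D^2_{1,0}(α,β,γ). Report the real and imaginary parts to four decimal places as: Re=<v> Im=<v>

Re=-0.2471 Im=0.0613

Split into d^2_{1,0}(β=1.3564) × two z-phases.
Half-angle: c=0.778703, s=0.627392. N=√(6·1·2·2)=4.898979
k∈{0,1} keeps every argument non-negative
  k=0: (−1)^1·4.8990/(2)·0.7787^3·0.6274^1 = -0.725656
  k=1: (−1)^2·4.8990/(2)·0.7787^1·0.6274^3 = +0.471048
d^2_{1,0}(1.3564) = -0.725656 +0.471048 = -0.254608
Attach z-rotation phases: D = e^{-i(1)(0.2431)}·(-0.254608)·e^{-i(0)(5.9531)} = -0.247122+0.061287i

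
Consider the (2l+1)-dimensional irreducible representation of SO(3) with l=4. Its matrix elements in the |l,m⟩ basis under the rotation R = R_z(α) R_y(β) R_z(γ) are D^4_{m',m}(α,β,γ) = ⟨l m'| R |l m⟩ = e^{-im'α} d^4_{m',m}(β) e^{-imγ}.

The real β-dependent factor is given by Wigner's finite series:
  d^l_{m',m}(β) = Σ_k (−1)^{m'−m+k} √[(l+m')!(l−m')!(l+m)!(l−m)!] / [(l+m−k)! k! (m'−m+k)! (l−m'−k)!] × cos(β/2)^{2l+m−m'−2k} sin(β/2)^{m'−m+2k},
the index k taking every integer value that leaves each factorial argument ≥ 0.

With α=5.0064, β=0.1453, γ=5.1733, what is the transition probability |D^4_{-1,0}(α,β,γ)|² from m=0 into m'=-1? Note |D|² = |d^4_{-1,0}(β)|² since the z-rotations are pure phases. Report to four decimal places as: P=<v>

Split into d^4_{-1,0}(β=0.1453) × two z-phases.
c=cos(0.1453/2)=0.997362, s=sin(0.1453/2)=0.072586; N=√[6·120·24·24]=643.987578
k: max(0,(0)−(-1))=1 … min(4+(0),4−(-1))=4
  k=1: (−1)^0·643.9876/(144)·0.9974^7·0.0726^1 = +0.318668
  k=2: (−1)^1·643.9876/(24)·0.9974^5·0.0726^3 = -0.010127
  k=3: (−1)^2·643.9876/(24)·0.9974^3·0.0726^5 = +0.000054
  k=4: (−1)^3·643.9876/(144)·0.9974^1·0.0726^7 = -0.000000
d^4_{-1,0}(0.1453) = +0.318668 -0.010127 +0.000054 -0.000000 = +0.308595
|D^4_{-1,0}|² = |d^4_{-1,0}(β)|² = (+0.308595)² = 0.095231 (the z-rotation phases have unit modulus)

P=0.0952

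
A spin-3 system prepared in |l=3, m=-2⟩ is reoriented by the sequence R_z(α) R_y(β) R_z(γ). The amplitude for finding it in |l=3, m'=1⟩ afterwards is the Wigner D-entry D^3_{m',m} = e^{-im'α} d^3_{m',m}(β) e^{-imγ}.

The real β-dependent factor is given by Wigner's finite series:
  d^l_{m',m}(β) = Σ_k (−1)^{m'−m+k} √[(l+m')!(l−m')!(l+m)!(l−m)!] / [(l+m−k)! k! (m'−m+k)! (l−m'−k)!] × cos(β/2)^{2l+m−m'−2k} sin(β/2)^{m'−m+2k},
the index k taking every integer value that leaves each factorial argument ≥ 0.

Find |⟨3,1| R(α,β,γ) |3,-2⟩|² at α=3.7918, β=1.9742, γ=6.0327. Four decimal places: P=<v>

P=0.0081

First d^3_{1,-2}(β=1.9742), then the phase factors e^{-i(1)α} and e^{-i(-2)γ}:
Half-angle: c=0.551112, s=0.834431. N=√(24·2·1·120)=75.894664
The bounds max(0,m−m')=0 and min(l+m,l−m')=1 give 2 terms
  k=0: (−1)^3·75.8947/(12)·0.5511^3·0.8344^3 = -0.615065
  k=1: (−1)^4·75.8947/(24)·0.5511^1·0.8344^5 = +0.705006
d^3_{1,-2}(1.9742) = -0.615065 +0.705006 = +0.089940
|D^3_{1,-2}|² = |d^3_{1,-2}(β)|² = (+0.089940)² = 0.008089 (the z-rotation phases have unit modulus)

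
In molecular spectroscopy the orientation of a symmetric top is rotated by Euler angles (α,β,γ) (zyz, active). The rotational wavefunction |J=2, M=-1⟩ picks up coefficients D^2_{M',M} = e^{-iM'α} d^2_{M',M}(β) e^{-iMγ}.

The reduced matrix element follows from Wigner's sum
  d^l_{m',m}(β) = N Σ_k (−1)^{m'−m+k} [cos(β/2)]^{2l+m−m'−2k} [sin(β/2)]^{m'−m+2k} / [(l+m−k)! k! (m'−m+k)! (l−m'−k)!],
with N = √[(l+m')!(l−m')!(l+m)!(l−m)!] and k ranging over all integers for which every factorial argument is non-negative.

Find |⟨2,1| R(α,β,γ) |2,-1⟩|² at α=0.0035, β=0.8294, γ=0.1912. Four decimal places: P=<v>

P=0.1456

Split into d^2_{1,-1}(β=0.8294) × two z-phases.
Half-angle: c=0.915237, s=0.402915. N=√(6·1·1·6)=6.000000
The bounds max(0,m−m')=0 and min(l+m,l−m')=1 give 2 terms
  k=0: (−1)^2·6.0000/(2)·0.9152^2·0.4029^2 = +0.407959
  k=1: (−1)^3·6.0000/(6)·0.9152^0·0.4029^4 = -0.026355
d^2_{1,-1}(0.8294) = +0.407959 -0.026355 = +0.381604
|D^2_{1,-1}|² = |d^2_{1,-1}(β)|² = (+0.381604)² = 0.145622 (the z-rotation phases have unit modulus)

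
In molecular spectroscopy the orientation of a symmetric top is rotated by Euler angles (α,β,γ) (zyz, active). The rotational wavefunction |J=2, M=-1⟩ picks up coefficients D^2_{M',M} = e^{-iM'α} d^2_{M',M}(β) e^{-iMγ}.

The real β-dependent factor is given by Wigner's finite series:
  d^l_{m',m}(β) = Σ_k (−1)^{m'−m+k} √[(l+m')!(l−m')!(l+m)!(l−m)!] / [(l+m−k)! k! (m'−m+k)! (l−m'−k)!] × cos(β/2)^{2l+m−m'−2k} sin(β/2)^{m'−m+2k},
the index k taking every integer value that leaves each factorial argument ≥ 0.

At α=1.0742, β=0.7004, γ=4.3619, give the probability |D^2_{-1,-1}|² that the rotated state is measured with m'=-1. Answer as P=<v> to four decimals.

P=0.2180

First d^2_{-1,-1}(β=0.7004), then the phase factors e^{-i(-1)α} and e^{-i(-1)γ}:
c=cos(0.7004/2)=0.939304, s=sin(0.7004/2)=0.343086; N=√[1·6·1·6]=6.000000
k∈{0,1} keeps every argument non-negative
  k=0: (−1)^0·6.0000/(6)·0.9393^4·0.3431^0 = +0.778440
  k=1: (−1)^1·6.0000/(2)·0.9393^2·0.3431^2 = -0.311558
d^2_{-1,-1}(0.7004) = +0.778440 -0.311558 = +0.466882
|D^2_{-1,-1}|² = |d^2_{-1,-1}(β)|² = (+0.466882)² = 0.217978 (the z-rotation phases have unit modulus)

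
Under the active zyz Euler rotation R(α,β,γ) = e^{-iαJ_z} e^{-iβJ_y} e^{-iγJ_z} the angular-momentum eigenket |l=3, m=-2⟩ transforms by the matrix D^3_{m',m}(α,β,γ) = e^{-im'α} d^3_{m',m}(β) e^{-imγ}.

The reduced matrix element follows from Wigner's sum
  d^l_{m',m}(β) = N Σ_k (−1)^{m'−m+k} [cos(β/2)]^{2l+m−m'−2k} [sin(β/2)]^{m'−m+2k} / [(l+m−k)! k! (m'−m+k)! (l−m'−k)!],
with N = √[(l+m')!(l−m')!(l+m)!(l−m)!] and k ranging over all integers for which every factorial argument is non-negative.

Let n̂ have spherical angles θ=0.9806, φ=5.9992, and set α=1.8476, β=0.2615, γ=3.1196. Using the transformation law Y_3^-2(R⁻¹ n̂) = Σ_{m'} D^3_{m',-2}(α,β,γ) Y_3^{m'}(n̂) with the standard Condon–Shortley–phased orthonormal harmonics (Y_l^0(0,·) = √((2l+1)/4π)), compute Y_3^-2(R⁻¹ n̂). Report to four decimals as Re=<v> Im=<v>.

Re=-0.0885 Im=-0.3439

Need the full column D^3_{m',-2} for m'=−3..3 at α=1.8476, β=0.2615, γ=3.1196.
cos(β/2)=0.991464, sin(β/2)=0.130378
d^3_{-3,-2}: single k=1 term ⇒ +0.305960;  D = +0.216569-0.216124i
d^3_{-2,-2}: k∈[0..1] ⇒ +0.949867 -0.082127 = +0.867740;  D = -0.757475-0.423325i
d^3_{-1,-2}: k∈[0..1] ⇒ -0.394993 +0.013661 = -0.381332;  D = +0.087981-0.371044i
d^3_{0,-2}: k∈[0..1] ⇒ +0.089966 -0.001556 = +0.088410;  D = +0.088324-0.003887i
d^3_{1,-2}: k∈[0..1] ⇒ -0.013661 +0.000118 = -0.013543;  D = +0.004270+0.012852i
d^3_{2,-2}: k∈[0..1] ⇒ +0.001420 -0.000005 = +0.001415;  D = -0.001170+0.000796i
d^3_{3,-2}: single k=0 term ⇒ -0.000091;  D = -0.000070-0.000059i
Y_3^{m'}(θ=0.9806,φ=5.9992) and Σ D·Y over m':
  (+0.2166-0.2161i)·(+0.1576+0.1801i)  (-0.7575-0.4233i)·(+0.3310+0.2112i)  (+0.0880-0.3710i)·(+0.1414+0.0413i)  (+0.0883-0.0039i)·(-0.3014+0.0000i)  (+0.0043+0.0129i)·(-0.1414+0.0413i)  (-0.0012+0.0008i)·(+0.3310-0.2112i)  (-0.0001-0.0001i)·(-0.1576+0.1801i)
Y_3^-2(R⁻¹ n̂) = -0.088452-0.343929i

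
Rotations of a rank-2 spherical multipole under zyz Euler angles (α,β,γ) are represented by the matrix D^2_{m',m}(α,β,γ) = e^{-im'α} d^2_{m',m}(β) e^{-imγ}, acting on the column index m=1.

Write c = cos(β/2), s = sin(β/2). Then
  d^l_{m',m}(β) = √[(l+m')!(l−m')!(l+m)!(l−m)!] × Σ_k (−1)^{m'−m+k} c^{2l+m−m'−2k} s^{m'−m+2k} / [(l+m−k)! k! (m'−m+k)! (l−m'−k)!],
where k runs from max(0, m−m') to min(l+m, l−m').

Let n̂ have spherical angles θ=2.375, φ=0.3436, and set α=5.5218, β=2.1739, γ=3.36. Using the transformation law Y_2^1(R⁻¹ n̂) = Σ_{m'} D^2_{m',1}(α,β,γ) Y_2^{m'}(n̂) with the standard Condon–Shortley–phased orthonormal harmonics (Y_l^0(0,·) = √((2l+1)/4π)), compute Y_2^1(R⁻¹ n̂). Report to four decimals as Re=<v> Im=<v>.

Re=0.2779 Im=0.2645

Need the full column D^2_{m',1} for m'=−2..2 at α=5.5218, β=2.1739, γ=3.36.
cos(β/2)=0.465187, sin(β/2)=0.885212
d^2_{-2,1}: single k=3 term ⇒ +0.645357;  D = +0.109426+0.636012i
d^2_{-1,1}: k∈[2..3] ⇒ +0.508712 -0.614030 = -0.105318;  D = +0.058683-0.087454i
d^2_{0,1}: k∈[1..2] ⇒ +0.218276 -0.790398 = -0.572121;  D = +0.558530-0.123964i
d^2_{1,1}: k∈[0..1] ⇒ +0.046829 -0.508712 = -0.461883;  D = +0.395452+0.238650i
d^2_{2,1}: single k=0 term ⇒ -0.178222;  D = +0.046924+0.171934i
Y_2^{m'}(θ=2.375,φ=0.3436) and Σ D·Y over m':
  (+0.1094+0.6360i)·(+0.1437-0.1179i)  (+0.0587-0.0875i)·(-0.3634+0.1300i)  (+0.5585-0.1240i)·(+0.1755+0.0000i)  (+0.3955+0.2386i)·(+0.3634+0.1300i)  (+0.0469+0.1719i)·(+0.1437+0.1179i)
Y_2^1(R⁻¹ n̂) = +0.277935+0.264539i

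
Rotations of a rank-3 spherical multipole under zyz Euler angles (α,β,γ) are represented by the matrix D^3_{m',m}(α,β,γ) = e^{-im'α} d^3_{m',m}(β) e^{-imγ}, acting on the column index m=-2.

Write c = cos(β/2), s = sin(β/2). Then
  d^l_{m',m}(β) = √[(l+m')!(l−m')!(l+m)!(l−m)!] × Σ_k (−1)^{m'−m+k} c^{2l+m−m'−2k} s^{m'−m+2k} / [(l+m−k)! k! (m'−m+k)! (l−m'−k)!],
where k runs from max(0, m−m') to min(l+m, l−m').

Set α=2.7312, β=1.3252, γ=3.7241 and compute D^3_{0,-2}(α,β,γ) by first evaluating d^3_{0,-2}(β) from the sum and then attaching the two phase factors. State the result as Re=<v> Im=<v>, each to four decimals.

D^3_{0,-2}(2.7312,1.3252,3.7241) = e^{-i·0·2.7312}·d^3_{0,-2}(1.3252)·e^{-i·-2·3.7241}. Compute d first:
With c≡cos(β/2)=0.788395 and s≡sin(β/2)=0.615169, N=[6·6·1·120]^{1/2}=65.726707
The bounds max(0,m−m')=0 and min(l+m,l−m')=1 give 2 terms
  k=0: (−1)^2·65.7267/(12)·0.7884^4·0.6152^2 = +0.800803
  k=1: (−1)^3·65.7267/(12)·0.7884^2·0.6152^4 = -0.487558
d^3_{0,-2}(1.3252) = +0.800803 -0.487558 = +0.313245
Phases: e^{-i·(0)·2.7312}=+1.000000+0.000000i, e^{-i·(-2)·3.7241}=+0.394737+0.918794i ⇒ D=+0.123650+0.287808i

Re=0.1236 Im=0.2878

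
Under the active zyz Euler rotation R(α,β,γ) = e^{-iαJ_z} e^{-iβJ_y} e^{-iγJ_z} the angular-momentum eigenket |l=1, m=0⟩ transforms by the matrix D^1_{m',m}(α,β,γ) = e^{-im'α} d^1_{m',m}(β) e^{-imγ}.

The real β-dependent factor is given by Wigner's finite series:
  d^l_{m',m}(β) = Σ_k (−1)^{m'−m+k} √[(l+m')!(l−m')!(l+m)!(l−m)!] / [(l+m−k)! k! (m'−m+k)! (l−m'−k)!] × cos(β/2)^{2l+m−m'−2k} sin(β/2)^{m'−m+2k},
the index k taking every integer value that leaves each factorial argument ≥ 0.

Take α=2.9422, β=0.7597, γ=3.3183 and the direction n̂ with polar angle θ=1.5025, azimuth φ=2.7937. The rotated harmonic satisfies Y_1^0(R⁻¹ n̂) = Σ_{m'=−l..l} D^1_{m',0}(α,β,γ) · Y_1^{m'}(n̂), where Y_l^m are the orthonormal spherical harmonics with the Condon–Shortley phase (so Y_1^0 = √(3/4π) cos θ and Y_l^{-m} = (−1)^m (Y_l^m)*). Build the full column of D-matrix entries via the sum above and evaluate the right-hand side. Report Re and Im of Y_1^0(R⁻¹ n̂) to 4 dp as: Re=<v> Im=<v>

Re=0.3562 Im=0.0000

Need the full column D^1_{m',0} for m'=−1..1 at α=2.9422, β=0.7597, γ=3.3183.
cos(β/2)=0.928720, sin(β/2)=0.370781
d^1_{-1,0}: single k=1 term ⇒ +0.486987;  D = -0.477339+0.096460i
d^1_{0,0}: k∈[0..1] ⇒ +0.862521 -0.137479 = +0.725043;  D = +0.725043+0.000000i
d^1_{1,0}: single k=0 term ⇒ -0.486987;  D = +0.477339+0.096460i
Y_1^{m'}(θ=1.5025,φ=2.7937) and Σ D·Y over m':
  (-0.4773+0.0965i)·(-0.3240-0.1175i)  (+0.7250+0.0000i)·(+0.0333+0.0000i)  (+0.4773+0.0965i)·(+0.3240-0.1175i)
Y_1^0(R⁻¹ n̂) = +0.356199+0.000000i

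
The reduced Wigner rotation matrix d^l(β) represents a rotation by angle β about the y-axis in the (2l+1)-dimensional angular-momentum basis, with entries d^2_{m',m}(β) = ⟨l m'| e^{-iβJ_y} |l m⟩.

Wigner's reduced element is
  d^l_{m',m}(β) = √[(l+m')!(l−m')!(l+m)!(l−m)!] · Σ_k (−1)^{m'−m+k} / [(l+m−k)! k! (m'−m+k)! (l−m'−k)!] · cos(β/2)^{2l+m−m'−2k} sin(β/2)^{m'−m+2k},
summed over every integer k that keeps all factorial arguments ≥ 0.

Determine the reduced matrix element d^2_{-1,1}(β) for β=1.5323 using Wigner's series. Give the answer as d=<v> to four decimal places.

d=0.5178

d^2_{-1,1}(β=1.5323) via Wigner's sum:
Half-angle: c=0.720585, s=0.693366. N=√(1·6·6·1)=6.000000
The bounds max(0,m−m')=2 and min(l+m,l−m')=3 give 2 terms
  k=2: (−1)^0·6.0000/(2)·0.7206^2·0.6934^2 = +0.748889
  k=3: (−1)^1·6.0000/(6)·0.7206^0·0.6934^4 = -0.231127
d^2_{-1,1}(1.5323) = +0.748889 -0.231127 = +0.517762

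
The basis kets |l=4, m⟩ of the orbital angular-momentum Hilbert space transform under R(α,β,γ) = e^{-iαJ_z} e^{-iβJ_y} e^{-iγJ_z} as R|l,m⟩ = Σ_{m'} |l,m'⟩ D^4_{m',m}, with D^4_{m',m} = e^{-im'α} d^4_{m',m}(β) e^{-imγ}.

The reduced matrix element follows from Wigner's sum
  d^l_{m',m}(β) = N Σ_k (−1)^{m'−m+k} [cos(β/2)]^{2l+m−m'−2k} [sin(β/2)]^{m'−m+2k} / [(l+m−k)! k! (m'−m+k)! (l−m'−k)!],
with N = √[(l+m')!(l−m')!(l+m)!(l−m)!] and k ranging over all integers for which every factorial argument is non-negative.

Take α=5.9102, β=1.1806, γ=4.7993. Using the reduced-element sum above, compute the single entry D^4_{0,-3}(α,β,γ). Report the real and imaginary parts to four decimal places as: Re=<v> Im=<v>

Re=0.1147 Im=-0.4300

Split into d^4_{0,-3}(β=1.1806) × two z-phases.
Half-angle: c=0.830774, s=0.556610. N=√(24·24·1·5040)=1703.830978
k∈{0,1} keeps every argument non-negative
  k=0: (−1)^3·1703.8310/(144)·0.8308^5·0.5566^3 = -0.807479
  k=1: (−1)^4·1703.8310/(144)·0.8308^3·0.5566^5 = +0.362467
d^4_{0,-3}(1.1806) = -0.807479 +0.362467 = -0.445012
Phases: e^{-i·(0)·5.9102}=+1.000000+0.000000i, e^{-i·(-3)·4.7993}=-0.257789+0.966201i ⇒ D=+0.114719-0.429972i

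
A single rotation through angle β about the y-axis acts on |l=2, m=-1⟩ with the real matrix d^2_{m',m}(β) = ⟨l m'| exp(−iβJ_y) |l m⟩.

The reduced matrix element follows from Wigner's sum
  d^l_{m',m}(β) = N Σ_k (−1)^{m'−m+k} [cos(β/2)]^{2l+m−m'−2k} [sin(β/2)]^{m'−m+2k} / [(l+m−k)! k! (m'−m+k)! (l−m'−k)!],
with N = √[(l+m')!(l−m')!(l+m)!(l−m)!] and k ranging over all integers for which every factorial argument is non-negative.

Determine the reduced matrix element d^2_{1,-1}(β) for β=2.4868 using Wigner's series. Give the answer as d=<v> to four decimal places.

d=-0.5257

d^2_{1,-1}(β=2.4868) via Wigner's sum:
c=cos(2.4868/2)=0.321579, s=sin(2.4868/2)=0.946883; N=√[6·1·1·6]=6.000000
k: max(0,(-1)−(1))=0 … min(2+(-1),2−(1))=1
  k=0: (−1)^2·6.0000/(2)·0.3216^2·0.9469^2 = +0.278156
  k=1: (−1)^3·6.0000/(6)·0.3216^0·0.9469^4 = -0.803868
d^2_{1,-1}(2.4868) = +0.278156 -0.803868 = -0.525712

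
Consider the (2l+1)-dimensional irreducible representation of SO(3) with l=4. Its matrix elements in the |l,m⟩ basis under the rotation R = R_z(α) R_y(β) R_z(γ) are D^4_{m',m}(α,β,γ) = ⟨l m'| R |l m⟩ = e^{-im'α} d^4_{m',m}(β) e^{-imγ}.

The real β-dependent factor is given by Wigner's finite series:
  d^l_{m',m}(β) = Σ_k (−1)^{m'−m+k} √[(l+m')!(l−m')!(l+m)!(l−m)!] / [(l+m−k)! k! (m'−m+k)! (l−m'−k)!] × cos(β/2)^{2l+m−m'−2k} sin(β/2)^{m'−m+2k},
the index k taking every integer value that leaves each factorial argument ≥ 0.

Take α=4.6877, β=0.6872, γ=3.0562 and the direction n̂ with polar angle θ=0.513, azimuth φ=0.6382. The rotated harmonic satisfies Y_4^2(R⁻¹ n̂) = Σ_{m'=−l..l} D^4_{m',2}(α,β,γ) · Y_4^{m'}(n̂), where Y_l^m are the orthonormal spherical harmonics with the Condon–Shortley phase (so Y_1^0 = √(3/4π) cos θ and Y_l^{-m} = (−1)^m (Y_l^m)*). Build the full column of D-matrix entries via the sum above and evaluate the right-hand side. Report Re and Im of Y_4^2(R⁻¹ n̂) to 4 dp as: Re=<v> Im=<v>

Re=0.1183 Im=-0.1088

Need the full column D^4_{m',2} for m'=−4..4 at α=4.6877, β=0.6872, γ=3.0562.
cos(β/2)=0.941548, sin(β/2)=0.336879
d^4_{-4,2}: single k=6 term ⇒ +0.006857;  D = +0.006839+0.000493i
d^4_{-3,2}: k∈[5..6] ⇒ +0.040652 -0.001735 = +0.038917;  D = -0.003758+0.038735i
d^4_{-2,2}: k∈[4..6] ⇒ +0.151829 -0.015549 +0.000166 = +0.136446;  D = -0.135442-0.016525i
d^4_{-1,2}: k∈[3..5] ⇒ +0.400082 -0.076825 +0.001967 = +0.325224;  D = +0.047345-0.321759i
d^4_{0,2}: k∈[2..4] ⇒ +0.750108 -0.256068 +0.012293 = +0.506333;  D = +0.498966+0.086054i
d^4_{1,2}: k∈[1..3] ⇒ +0.937578 -0.600122 +0.051217 = +0.388672;  D = -0.075492+0.381270i
d^4_{2,2}: k∈[0..2] ⇒ +0.617646 -0.948819 +0.151829 = -0.179344;  D = +0.175015+0.039167i
d^4_{3,2}: k∈[0..1] ⇒ -0.826866 +0.317555 = -0.509311;  D = -0.123464+0.494120i
d^4_{4,2}: single k=0 term ⇒ +0.418390;  D = +0.403283+0.111413i
Y_4^{m'}(θ=0.513,φ=0.6382) and Σ D·Y over m':
  (+0.0068+0.0005i)·(-0.0214-0.0143i)  (-0.0038+0.0387i)·(-0.0435-0.1214i)  (-0.1354-0.0165i)·(+0.1009-0.3327i)  (+0.0473-0.3218i)·(+0.3760-0.2789i)  (+0.4990+0.0861i)·(+0.0419+0.0000i)  (-0.0755+0.3813i)·(-0.3760-0.2789i)  (+0.1750+0.0392i)·(+0.1009+0.3327i)  (-0.1235+0.4941i)·(+0.0435-0.1214i)  (+0.4033+0.1114i)·(-0.0214+0.0143i)
Y_4^2(R⁻¹ n̂) = +0.118265-0.108804i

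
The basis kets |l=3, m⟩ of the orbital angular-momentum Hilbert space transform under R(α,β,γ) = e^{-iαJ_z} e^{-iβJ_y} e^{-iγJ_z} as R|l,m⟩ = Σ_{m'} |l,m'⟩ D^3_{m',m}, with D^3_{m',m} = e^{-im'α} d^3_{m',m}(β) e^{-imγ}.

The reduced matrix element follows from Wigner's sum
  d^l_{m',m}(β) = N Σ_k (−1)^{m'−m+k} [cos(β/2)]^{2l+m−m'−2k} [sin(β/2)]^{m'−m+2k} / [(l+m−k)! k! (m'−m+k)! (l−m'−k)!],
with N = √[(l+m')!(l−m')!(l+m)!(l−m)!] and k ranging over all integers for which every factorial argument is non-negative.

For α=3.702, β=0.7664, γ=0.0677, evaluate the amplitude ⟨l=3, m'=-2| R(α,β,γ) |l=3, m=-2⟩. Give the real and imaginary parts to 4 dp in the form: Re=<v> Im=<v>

Re=0.0369 Im=0.1135

First d^3_{-2,-2}(β=0.7664), then the phase factors e^{-i(-2)α} and e^{-i(-2)γ}:
c=cos(0.7664/2)=0.927473, s=sin(0.7664/2)=0.373890; N=√[1·120·1·120]=120.000000
The bounds max(0,m−m')=0 and min(l+m,l−m')=1 give 2 terms
  k=0: (−1)^0·120.0000/(120)·0.9275^6·0.3739^0 = +0.636513
  k=1: (−1)^1·120.0000/(24)·0.9275^4·0.3739^2 = -0.517206
d^3_{-2,-2}(0.7664) = +0.636513 -0.517206 = +0.119308
D = (+0.434949+0.900455i)·(+0.119308)·(+0.990847+0.134987i) = +0.036916+0.113453i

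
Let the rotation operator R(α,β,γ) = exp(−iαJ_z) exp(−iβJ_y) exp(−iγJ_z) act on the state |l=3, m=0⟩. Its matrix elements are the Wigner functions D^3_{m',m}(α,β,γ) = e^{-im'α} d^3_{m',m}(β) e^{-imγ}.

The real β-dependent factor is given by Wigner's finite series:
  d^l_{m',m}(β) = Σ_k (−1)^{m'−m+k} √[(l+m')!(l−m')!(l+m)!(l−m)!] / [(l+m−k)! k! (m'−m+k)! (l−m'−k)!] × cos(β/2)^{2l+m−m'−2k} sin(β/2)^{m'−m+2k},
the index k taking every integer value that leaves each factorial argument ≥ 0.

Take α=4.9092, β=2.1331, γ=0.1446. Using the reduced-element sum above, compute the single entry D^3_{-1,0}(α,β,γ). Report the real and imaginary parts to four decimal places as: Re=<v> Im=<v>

Re=0.0302 Im=-0.1513

Split into d^3_{-1,0}(β=2.1331) × two z-phases.
With c≡cos(β/2)=0.483148 and s≡sin(β/2)=0.875539, N=[2·24·6·6]^{1/2}=41.569219
k: max(0,(0)−(-1))=1 … min(3+(0),3−(-1))=3
  k=1: (−1)^0·41.5692/(12)·0.4831^5·0.8755^1 = +0.079848
  k=2: (−1)^1·41.5692/(4)·0.4831^3·0.8755^3 = -0.786643
  k=3: (−1)^2·41.5692/(12)·0.4831^1·0.8755^5 = +0.861088
d^3_{-1,0}(2.1331) = +0.079848 -0.786643 +0.861088 = +0.154293
Attach z-rotation phases: D = e^{-i(-1)(4.9092)}·(+0.154293)·e^{-i(0)(0.1446)} = +0.030171-0.151315i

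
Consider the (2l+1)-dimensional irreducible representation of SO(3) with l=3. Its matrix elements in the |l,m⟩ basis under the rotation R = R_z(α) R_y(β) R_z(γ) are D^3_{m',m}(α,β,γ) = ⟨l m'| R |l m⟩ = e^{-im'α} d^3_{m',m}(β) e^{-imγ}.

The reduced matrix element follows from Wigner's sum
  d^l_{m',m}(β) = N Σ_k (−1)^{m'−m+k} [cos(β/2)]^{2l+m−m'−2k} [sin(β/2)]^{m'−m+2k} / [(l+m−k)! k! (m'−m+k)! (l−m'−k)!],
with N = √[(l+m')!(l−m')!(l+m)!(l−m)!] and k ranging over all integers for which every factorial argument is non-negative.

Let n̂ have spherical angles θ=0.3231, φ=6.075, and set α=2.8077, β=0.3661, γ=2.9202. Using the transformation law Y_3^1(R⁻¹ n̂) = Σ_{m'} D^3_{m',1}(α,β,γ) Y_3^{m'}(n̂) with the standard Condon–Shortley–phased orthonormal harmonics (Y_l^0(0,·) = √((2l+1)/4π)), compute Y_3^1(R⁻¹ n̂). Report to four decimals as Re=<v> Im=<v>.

Re=-0.3909 Im=-0.1142

Need the full column D^3_{m',1} for m'=−3..3 at α=2.8077, β=0.3661, γ=2.9202.
cos(β/2)=0.983293, sin(β/2)=0.182029
d^3_{-3,1}: single k=4 term ⇒ +0.004111;  D = +0.002922-0.002892i
d^3_{-2,1}: k∈[3..4] ⇒ +0.036266 -0.000621 = +0.035645;  D = -0.032152+0.015388i
d^3_{-1,1}: k∈[2..4] ⇒ +0.185852 -0.008492 +0.000036 = +0.177396;  D = +0.176274-0.019915i
d^3_{0,1}: k∈[1..3] ⇒ +0.579625 -0.059592 +0.000681 = +0.520714;  D = -0.508005-0.114343i
d^3_{1,1}: k∈[0..2] ⇒ +0.903853 -0.247802 +0.006369 = +0.662420;  D = +0.562892+0.349218i
d^3_{2,1}: k∈[0..1] ⇒ -0.529123 +0.036266 = -0.492857;  D = +0.310525+0.382730i
d^3_{3,1}: single k=0 term ⇒ +0.119967;  D = +0.040880+0.112787i
Y_3^{m'}(θ=0.3231,φ=6.075) and Σ D·Y over m':
  (+0.0029-0.0029i)·(+0.0108+0.0078i)  (-0.0322+0.0154i)·(+0.0893+0.0395i)  (+0.1763-0.0199i)·(+0.3510+0.0741i)  (-0.5080-0.1143i)·(+0.5294+0.0000i)  (+0.5629+0.3492i)·(-0.3510+0.0741i)  (+0.3105+0.3827i)·(+0.0893-0.0395i)  (+0.0409+0.1128i)·(-0.0108+0.0078i)
Y_3^1(R⁻¹ n̂) = -0.390913-0.114163i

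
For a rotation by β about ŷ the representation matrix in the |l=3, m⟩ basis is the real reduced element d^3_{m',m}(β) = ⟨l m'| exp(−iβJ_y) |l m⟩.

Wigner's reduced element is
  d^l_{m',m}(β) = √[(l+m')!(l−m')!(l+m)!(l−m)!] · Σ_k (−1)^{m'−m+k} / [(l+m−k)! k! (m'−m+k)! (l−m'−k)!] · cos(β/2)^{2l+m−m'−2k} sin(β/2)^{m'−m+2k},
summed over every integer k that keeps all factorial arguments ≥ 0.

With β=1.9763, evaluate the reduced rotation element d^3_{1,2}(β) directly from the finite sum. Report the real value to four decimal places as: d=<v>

d^3_{1,2}(β=1.9763) via Wigner's sum:
c=cos(1.9763/2)=0.550236, s=sin(1.9763/2)=0.835009; N=√[24·2·120·1]=75.894664
Admissible k: 1..2 (factorial args all ≥0)
  k=1: (−1)^0·75.8947/(24)·0.5502^5·0.8350^1 = +0.133179
  k=2: (−1)^1·75.8947/(12)·0.5502^3·0.8350^3 = -0.613409
d^3_{1,2}(1.9763) = +0.133179 -0.613409 = -0.480230

d=-0.4802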